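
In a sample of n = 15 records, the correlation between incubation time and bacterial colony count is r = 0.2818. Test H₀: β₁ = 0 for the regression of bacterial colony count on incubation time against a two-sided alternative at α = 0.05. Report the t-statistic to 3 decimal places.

t = r·√(n − 2)/√(1 − r²) = 0.2818·√13/√0.920589 = 1.059.
df = n − 2 = 13.
Two-sided p ≈ 0.3089, which is ≥ 0.05, so fail to reject H₀.
The data do not give significant evidence of a linear association between incubation time and bacterial colony count.

t = 1.059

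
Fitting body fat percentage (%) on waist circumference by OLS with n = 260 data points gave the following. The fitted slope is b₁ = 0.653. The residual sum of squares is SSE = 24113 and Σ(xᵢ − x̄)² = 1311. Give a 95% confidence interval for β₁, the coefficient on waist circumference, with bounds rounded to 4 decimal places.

(0.1272, 1.1788)

MSE = SSE/(n − 2) = 24113/258 = 93.4612.
SE(b₁) = √(MSE/Sₓₓ) = √(93.4612/1311) = 0.267002.
df = n − 2 = 258.
t* = t_{0.025, 258} = 1.969201.
Margin = t* × SE = 1.969201 × 0.267002 = 0.525781.
CI: 0.653 ± 0.525781 → (0.1272, 1.1788).
With 95% confidence, each one-unit increase in waist circumference is associated with a change of between 0.1272 and 1.1788 % in body fat percentage.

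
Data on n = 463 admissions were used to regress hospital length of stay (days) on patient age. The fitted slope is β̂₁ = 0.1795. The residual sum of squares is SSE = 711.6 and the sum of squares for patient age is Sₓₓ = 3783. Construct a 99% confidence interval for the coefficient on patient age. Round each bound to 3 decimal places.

MSE = SSE/(n − 2) = 711.6/461 = 1.5436.
SE(β̂₁) = √(MSE/Sₓₓ) = √(1.5436/3783) = 0.0201999.
df = n − 2 = 461.
t* = t_{0.005, 461} = 2.586536.
Margin = t* × SE = 2.586536 × 0.0201999 = 0.05225.
CI: 0.1795 ± 0.05225 → (0.127, 0.232).
With 99% confidence, each one-unit increase in patient age is associated with a change of between 0.127 and 0.232 days in hospital length of stay.

(0.127, 0.232)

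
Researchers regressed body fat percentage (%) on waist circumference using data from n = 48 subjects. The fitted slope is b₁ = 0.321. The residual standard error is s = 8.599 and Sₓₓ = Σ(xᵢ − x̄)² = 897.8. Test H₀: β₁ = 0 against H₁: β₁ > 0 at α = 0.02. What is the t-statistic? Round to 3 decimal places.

SE(b₁) = s/√Sₓₓ = 8.599/√897.8 = 0.286984.
t = 0.321 / 0.286984 = 1.119.
df = n − 2 = 46.
One-sided p ≈ 0.1346, which is ≥ 0.02, so fail to reject H₀.
The data do not give significant evidence that the true slope on waist circumference is positive.

t = 1.119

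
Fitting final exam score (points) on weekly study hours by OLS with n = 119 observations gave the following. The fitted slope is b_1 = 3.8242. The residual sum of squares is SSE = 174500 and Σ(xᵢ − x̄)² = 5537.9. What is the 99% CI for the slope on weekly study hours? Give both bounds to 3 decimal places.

(2.465, 5.183)

MSE = SSE/(n − 2) = 174500/117 = 1491.45.
SE(b_1) = √(MSE/Sₓₓ) = √(1491.45/5537.9) = 0.518958.
df = n − 2 = 117.
t* = t_{0.005, 117} = 2.618504.
Margin = t* × SE = 2.618504 × 0.518958 = 1.35889.
CI: 3.8242 ± 1.35889 → (2.465, 5.183).
With 99% confidence, each one-unit increase in weekly study hours is associated with a change of between 2.465 and 5.183 points in final exam score.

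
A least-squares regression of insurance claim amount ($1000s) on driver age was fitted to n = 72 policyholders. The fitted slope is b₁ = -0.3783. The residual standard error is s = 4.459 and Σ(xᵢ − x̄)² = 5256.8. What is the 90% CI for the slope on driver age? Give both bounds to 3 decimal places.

SE(b₁) = s/√Sₓₓ = 4.459/√5256.8 = 0.0615002.
df = n − 2 = 70.
t* = t_{0.05, 70} = 1.666914.
Margin = t* × SE = 1.666914 × 0.0615002 = 0.10252.
CI: -0.3783 ± 0.10252 → (-0.481, -0.276).
With 90% confidence, each one-unit increase in driver age is associated with a change of between -0.481 and -0.276 $1000s in insurance claim amount.

(-0.481, -0.276)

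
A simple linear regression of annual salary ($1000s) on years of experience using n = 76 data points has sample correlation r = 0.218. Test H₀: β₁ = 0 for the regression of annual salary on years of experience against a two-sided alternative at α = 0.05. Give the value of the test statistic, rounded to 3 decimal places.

t = 1.922

t = r·√(n − 2)/√(1 − r²) = 0.218·√74/√0.952476 = 1.922.
df = n − 2 = 74.
Two-sided p ≈ 0.0585, which is ≥ 0.05, so fail to reject H₀.
The data do not give significant evidence of a linear association between years of experience and annual salary.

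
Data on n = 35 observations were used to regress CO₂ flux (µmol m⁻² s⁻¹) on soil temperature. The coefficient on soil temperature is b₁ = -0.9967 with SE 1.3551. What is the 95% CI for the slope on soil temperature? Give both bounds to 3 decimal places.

(-3.754, 1.760)

df = n − 2 = 35 − 2 = 33.
t* = t_{0.025, 33} = 2.034515.
Margin = t* × SE = 2.034515 × 1.3551 = 2.75697.
CI: -0.9967 ± 2.75697 → (-3.754, 1.760).
With 95% confidence, each one-unit increase in soil temperature is associated with a change of between -3.754 and 1.760 µmol m⁻² s⁻¹ in CO₂ flux.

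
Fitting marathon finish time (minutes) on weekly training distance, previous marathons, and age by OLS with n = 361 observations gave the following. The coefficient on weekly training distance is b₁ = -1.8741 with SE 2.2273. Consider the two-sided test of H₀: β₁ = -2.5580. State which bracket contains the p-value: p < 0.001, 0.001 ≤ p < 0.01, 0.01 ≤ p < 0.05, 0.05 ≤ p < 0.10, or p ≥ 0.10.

t = (-1.8741 − (-2.5580)) / 2.2273 = 0.307.
df = n − k − 1 = 361 − 3 − 1 = 357.
Two-sided p = 2·P(T_{357} > |t|) ≈ 0.7590.
So p ≥ 0.10.

p ≥ 0.10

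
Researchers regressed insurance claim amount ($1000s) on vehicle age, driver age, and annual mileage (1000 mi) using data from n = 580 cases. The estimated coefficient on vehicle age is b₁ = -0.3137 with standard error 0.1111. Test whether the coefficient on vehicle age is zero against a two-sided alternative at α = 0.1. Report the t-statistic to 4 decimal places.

t = -2.8236

H₀: β₁ = 0 vs H₁: β₁ ≠ 0.
t = (b₁ − β₁⁰)/SE = -0.3137 / 0.1111 = -2.8236.
df = n − k − 1 = 580 − 3 − 1 = 576.
Two-sided p ≈ 0.0049, which is < 0.1, so reject H₀.
There is evidence that vehicle age is associated with insurance claim amount, holding the other predictors fixed.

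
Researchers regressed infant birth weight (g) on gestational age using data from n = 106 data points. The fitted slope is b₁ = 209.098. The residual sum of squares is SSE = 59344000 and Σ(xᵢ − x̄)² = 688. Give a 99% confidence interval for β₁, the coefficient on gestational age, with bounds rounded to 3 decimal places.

(133.531, 284.665)

MSE = SSE/(n − 2) = 59344000/104 = 570615.
SE(b₁) = √(MSE/Sₓₓ) = √(570615/688) = 28.799.
df = n − 2 = 104.
t* = t_{0.005, 104} = 2.623932.
Margin = t* × SE = 2.623932 × 28.799 = 75.56662.
CI: 209.098 ± 75.56662 → (133.531, 284.665).
With 99% confidence, each one-unit increase in gestational age is associated with a change of between 133.531 and 284.665 g in infant birth weight.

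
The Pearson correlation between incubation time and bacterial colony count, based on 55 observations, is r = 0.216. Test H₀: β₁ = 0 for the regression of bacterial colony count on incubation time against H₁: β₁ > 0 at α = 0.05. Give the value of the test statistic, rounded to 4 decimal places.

t = r·√(n − 2)/√(1 − r²) = 0.216·√53/√0.953344 = 1.6105.
df = n − 2 = 53.
One-sided p ≈ 0.0566, which is ≥ 0.05, so fail to reject H₀.
The data do not give significant evidence of a linear association between incubation time and bacterial colony count.

t = 1.6105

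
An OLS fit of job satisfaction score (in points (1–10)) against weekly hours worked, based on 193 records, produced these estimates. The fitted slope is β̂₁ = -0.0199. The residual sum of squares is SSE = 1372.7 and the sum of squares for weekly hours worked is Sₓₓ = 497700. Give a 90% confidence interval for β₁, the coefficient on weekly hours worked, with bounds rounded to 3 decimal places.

(-0.026, -0.014)

MSE = SSE/(n − 2) = 1372.7/191 = 7.18691.
SE(β̂₁) = √(MSE/Sₓₓ) = √(7.18691/497700) = 0.00380003.
df = n − 2 = 191.
t* = t_{0.05, 191} = 1.652871.
Margin = t* × SE = 1.652871 × 0.00380003 = 0.00628.
CI: -0.0199 ± 0.00628 → (-0.026, -0.014).
With 90% confidence, each one-unit increase in weekly hours worked is associated with a change of between -0.026 and -0.014 points (1–10) in job satisfaction score.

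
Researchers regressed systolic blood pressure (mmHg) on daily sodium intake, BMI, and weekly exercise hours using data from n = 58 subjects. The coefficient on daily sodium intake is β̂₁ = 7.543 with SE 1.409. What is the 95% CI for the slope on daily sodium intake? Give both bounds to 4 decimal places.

(4.7181, 10.3679)

df = n − k − 1 = 58 − 3 − 1 = 54.
t* = t_{0.025, 54} = 2.004879.
Margin = t* × SE = 2.004879 × 1.409 = 2.824875.
CI: 7.543 ± 2.824875 → (4.7181, 10.3679).
With 95% confidence, each one-unit increase in daily sodium intake is associated with a change of between 4.7181 and 10.3679 mmHg in systolic blood pressure, holding the other predictors fixed.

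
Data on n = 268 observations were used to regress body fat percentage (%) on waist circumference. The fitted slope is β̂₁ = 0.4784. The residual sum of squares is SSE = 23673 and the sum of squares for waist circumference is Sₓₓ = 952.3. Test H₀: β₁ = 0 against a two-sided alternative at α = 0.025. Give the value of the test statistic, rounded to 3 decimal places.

t = 1.565

MSE = SSE/(n − 2) = 23673/266 = 88.9962.
SE(β̂₁) = √(MSE/Sₓₓ) = √(88.9962/952.3) = 0.305702.
t = 0.4784 / 0.305702 = 1.565.
df = n − 2 = 266.
Two-sided p ≈ 0.1188, which is ≥ 0.025, so fail to reject H₀.
The data do not give significant evidence of an association between waist circumference and body fat percentage.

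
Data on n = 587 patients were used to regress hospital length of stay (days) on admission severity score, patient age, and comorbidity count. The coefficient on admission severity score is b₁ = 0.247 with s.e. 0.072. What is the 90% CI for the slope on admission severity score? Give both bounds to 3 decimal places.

(0.128, 0.366)

df = n − k − 1 = 587 − 3 − 1 = 583.
t* = t_{0.05, 583} = 1.647471.
Margin = t* × SE = 1.647471 × 0.072 = 0.11862.
CI: 0.247 ± 0.11862 → (0.128, 0.366).
With 90% confidence, each one-unit increase in admission severity score is associated with a change of between 0.128 and 0.366 days in hospital length of stay, holding the other predictors fixed.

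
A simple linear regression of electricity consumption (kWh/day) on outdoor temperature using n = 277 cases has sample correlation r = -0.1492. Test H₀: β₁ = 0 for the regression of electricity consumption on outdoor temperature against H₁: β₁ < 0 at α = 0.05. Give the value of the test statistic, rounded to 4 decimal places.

t = r·√(n − 2)/√(1 − r²) = -0.1492·√275/√0.977739 = -2.5022.
df = n − 2 = 275.
One-sided p ≈ 0.0065, which is < 0.05, so reject H₀.
There is evidence of a linear association between outdoor temperature and electricity consumption.

t = -2.5022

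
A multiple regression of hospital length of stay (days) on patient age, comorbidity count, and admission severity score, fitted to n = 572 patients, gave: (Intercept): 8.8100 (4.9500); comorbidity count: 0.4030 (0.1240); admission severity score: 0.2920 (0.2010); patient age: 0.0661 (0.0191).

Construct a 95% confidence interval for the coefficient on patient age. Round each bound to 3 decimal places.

(0.029, 0.104)

Read off: b = 0.0661, SE = 0.0191 for patient age.
df = n − k − 1 = 572 − 3 − 1 = 568.
t* = t_{0.025, 568} = 1.964149.
Margin = t* × SE = 1.964149 × 0.0191 = 0.03752.
CI: 0.0661 ± 0.03752 → (0.029, 0.104).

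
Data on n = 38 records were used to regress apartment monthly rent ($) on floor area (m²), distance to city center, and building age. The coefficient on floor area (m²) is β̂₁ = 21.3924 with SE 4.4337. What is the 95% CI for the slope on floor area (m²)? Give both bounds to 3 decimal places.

(12.382, 30.403)

df = n − k − 1 = 38 − 3 − 1 = 34.
t* = t_{0.025, 34} = 2.032245.
Margin = t* × SE = 2.032245 × 4.4337 = 9.01036.
CI: 21.3924 ± 9.01036 → (12.382, 30.403).
With 95% confidence, each one-unit increase in floor area (m²) is associated with a change of between 12.382 and 30.403 $ in apartment monthly rent, holding the other predictors fixed.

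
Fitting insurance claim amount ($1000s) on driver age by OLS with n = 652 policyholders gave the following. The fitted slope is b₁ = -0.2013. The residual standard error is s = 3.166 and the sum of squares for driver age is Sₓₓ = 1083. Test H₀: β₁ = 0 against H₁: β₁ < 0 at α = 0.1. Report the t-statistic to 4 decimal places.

t = -2.0924

SE(b₁) = s/√Sₓₓ = 3.166/√1083 = 0.0962048.
t = -0.2013 / 0.0962048 = -2.0924.
df = n − 2 = 650.
One-sided p ≈ 0.0184, which is < 0.1, so reject H₀.
There is evidence that the true slope on driver age is negative.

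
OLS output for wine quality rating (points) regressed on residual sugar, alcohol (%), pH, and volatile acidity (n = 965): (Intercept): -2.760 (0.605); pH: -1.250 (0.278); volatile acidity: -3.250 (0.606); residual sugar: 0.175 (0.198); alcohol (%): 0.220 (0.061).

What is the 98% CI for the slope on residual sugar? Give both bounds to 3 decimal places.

Read off: b = 0.175, SE = 0.198 for residual sugar.
df = n − k − 1 = 965 − 4 − 1 = 960.
t* = t_{0.01, 960} = 2.330239.
Margin = t* × SE = 2.330239 × 0.198 = 0.46139.
CI: 0.175 ± 0.46139 → (-0.286, 0.636).

(-0.286, 0.636)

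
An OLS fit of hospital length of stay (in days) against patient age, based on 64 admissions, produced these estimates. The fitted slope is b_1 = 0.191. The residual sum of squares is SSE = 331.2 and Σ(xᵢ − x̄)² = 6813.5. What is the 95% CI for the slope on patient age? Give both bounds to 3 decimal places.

(0.135, 0.247)

MSE = SSE/(n − 2) = 331.2/62 = 5.34194.
SE(b_1) = √(MSE/Sₓₓ) = √(5.34194/6813.5) = 0.0280004.
df = n − 2 = 62.
t* = t_{0.025, 62} = 1.998972.
Margin = t* × SE = 1.998972 × 0.0280004 = 0.05597.
CI: 0.191 ± 0.05597 → (0.135, 0.247).
With 95% confidence, each one-unit increase in patient age is associated with a change of between 0.135 and 0.247 days in hospital length of stay.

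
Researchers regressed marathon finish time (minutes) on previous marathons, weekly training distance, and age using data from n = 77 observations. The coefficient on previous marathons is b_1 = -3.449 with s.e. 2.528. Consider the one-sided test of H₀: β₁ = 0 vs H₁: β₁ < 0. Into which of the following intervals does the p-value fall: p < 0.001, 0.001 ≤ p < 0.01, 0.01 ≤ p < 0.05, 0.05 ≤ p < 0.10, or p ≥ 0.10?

t = -3.449 / 2.528 = -1.364.
df = n − k − 1 = 77 − 3 − 1 = 73.
One-sided p = P(T_{73} < t) ≈ 0.0883.
So 0.05 ≤ p < 0.10.

0.05 ≤ p < 0.10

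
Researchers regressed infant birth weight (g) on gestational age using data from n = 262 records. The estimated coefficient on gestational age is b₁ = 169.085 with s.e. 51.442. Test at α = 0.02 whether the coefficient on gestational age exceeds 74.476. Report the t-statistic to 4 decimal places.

t = 1.8391

H₀: β₁ = 74.476 vs H₁: β₁ > 74.476.
t = (b₁ − β₁⁰)/SE = (169.085 − 74.476) / 51.442 = 1.8391.
df = n − 2 = 262 − 2 = 260.
One-sided p ≈ 0.0335, which is ≥ 0.02, so fail to reject H₀.
The data do not give significant evidence that the true slope on gestational age exceeds 74.476 g per unit.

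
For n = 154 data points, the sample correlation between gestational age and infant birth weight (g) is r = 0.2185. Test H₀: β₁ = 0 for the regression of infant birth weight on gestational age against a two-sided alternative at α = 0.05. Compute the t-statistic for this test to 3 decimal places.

t = r·√(n − 2)/√(1 − r²) = 0.2185·√152/√0.952258 = 2.761.
df = n − 2 = 152.
Two-sided p ≈ 0.0065, which is < 0.05, so reject H₀.
There is evidence of a linear association between gestational age and infant birth weight.

t = 2.761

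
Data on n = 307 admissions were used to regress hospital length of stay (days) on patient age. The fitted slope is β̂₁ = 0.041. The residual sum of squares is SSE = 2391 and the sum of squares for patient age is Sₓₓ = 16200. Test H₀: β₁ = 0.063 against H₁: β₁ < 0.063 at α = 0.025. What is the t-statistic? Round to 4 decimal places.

MSE = SSE/(n − 2) = 2391/305 = 7.83934.
SE(β̂₁) = √(MSE/Sₓₓ) = √(7.83934/16200) = 0.021998.
t = (0.041 − 0.063) / 0.021998 = -1.0001.
df = n − 2 = 305.
One-sided p ≈ 0.1590, which is ≥ 0.025, so fail to reject H₀.
The data do not give significant evidence that the true slope on patient age is below 0.063 days per unit.

t = -1.0001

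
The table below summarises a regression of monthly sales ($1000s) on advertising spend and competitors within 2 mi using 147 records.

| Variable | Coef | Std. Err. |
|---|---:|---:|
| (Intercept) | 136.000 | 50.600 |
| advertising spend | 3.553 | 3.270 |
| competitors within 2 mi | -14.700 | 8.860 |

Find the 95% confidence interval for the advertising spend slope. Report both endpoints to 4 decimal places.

(-2.9104, 10.0164)

Read off: b = 3.553, SE = 3.270 for advertising spend.
df = n − k − 1 = 147 − 2 − 1 = 144.
t* = t_{0.025, 144} = 1.976575.
Margin = t* × SE = 1.976575 × 3.270 = 6.463400.
CI: 3.553 ± 6.463400 → (-2.9104, 10.0164).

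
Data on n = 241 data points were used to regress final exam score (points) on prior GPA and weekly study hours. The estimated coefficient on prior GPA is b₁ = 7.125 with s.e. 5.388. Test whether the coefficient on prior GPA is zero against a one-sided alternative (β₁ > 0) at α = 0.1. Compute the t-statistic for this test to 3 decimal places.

H₀: β₁ = 0 vs H₁: β₁ > 0.
t = (b₁ − β₁⁰)/SE = 7.125 / 5.388 = 1.322.
df = n − k − 1 = 241 − 2 − 1 = 238.
One-sided p ≈ 0.0937, which is < 0.1, so reject H₀.
There is evidence that the true slope on prior GPA is positive, holding the other predictors fixed.

t = 1.322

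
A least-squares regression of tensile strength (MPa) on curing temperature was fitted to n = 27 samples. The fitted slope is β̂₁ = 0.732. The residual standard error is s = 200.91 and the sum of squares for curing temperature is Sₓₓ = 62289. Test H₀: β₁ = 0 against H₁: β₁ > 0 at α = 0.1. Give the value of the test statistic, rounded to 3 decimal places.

SE(β̂₁) = s/√Sₓₓ = 200.91/√62289 = 0.805.
t = 0.732 / 0.805 = 0.909.
df = n − 2 = 25.
One-sided p ≈ 0.1859, which is ≥ 0.1, so fail to reject H₀.
The data do not give significant evidence that the true slope on curing temperature is positive.

t = 0.909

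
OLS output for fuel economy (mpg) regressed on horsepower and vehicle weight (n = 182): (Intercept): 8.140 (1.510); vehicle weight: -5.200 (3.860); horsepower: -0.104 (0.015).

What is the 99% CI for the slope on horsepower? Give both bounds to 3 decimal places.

Read off: b = -0.104, SE = 0.015 for horsepower.
df = n − k − 1 = 182 − 2 − 1 = 179.
t* = t_{0.005, 179} = 2.603574.
Margin = t* × SE = 2.603574 × 0.015 = 0.03905.
CI: -0.104 ± 0.03905 → (-0.143, -0.065).

(-0.143, -0.065)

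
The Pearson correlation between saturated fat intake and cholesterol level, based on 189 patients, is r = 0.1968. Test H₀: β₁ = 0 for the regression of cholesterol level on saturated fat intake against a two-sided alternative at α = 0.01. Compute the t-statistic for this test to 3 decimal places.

t = r·√(n − 2)/√(1 − r²) = 0.1968·√187/√0.96127 = 2.745.
df = n − 2 = 187.
Two-sided p ≈ 0.0066, which is < 0.01, so reject H₀.
There is evidence of a linear association between saturated fat intake and cholesterol level.

t = 2.745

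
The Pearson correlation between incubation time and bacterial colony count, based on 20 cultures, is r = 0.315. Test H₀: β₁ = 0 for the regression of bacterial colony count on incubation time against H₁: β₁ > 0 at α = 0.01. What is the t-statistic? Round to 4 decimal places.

t = 1.4081

t = r·√(n − 2)/√(1 − r²) = 0.315·√18/√0.900775 = 1.4081.
df = n − 2 = 18.
One-sided p ≈ 0.0881, which is ≥ 0.01, so fail to reject H₀.
The data do not give significant evidence of a linear association between incubation time and bacterial colony count.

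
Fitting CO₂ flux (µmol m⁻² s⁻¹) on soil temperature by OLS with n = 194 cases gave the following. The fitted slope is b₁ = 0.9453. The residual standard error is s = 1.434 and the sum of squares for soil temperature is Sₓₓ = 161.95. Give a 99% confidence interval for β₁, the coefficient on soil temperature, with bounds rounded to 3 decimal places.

SE(b₁) = s/√Sₓₓ = 1.434/√161.95 = 0.112683.
df = n − 2 = 192.
t* = t_{0.005, 192} = 2.601678.
Margin = t* × SE = 2.601678 × 0.112683 = 0.29317.
CI: 0.9453 ± 0.29317 → (0.652, 1.238).
With 99% confidence, each one-unit increase in soil temperature is associated with a change of between 0.652 and 1.238 µmol m⁻² s⁻¹ in CO₂ flux.

(0.652, 1.238)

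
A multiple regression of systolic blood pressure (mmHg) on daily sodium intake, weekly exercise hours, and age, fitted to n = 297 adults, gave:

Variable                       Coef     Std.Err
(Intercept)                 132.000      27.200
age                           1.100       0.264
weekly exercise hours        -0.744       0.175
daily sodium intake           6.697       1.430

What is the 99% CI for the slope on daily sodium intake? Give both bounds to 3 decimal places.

(2.989, 10.405)

Read off: b = 6.697, SE = 1.430 for daily sodium intake.
df = n − k − 1 = 297 − 3 − 1 = 293.
t* = t_{0.005, 293} = 2.592713.
Margin = t* × SE = 2.592713 × 1.430 = 3.70758.
CI: 6.697 ± 3.70758 → (2.989, 10.405).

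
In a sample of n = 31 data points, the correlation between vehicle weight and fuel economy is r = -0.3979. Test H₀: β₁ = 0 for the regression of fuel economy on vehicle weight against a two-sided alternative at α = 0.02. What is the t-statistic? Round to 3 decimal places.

t = r·√(n − 2)/√(1 − r²) = -0.3979·√29/√0.841676 = -2.336.
df = n − 2 = 29.
Two-sided p ≈ 0.0266, which is ≥ 0.02, so fail to reject H₀.
The data do not give significant evidence of a linear association between vehicle weight and fuel economy.

t = -2.336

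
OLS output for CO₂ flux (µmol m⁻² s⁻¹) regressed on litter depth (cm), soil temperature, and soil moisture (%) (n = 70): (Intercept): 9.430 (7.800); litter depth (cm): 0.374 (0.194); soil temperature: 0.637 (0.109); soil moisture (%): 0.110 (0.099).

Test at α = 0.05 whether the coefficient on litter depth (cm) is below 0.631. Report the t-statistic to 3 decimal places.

t = -1.325

Read off: b = 0.374, SE = 0.194 for litter depth (cm).
H₀: β₁ = 0.631 vs H₁: β₁ < 0.631.
t = (0.374 − 0.631) / 0.194 = -1.325.
df = n − k − 1 = 70 − 3 − 1 = 66.
One-sided p ≈ 0.0949, which is ≥ 0.05, so fail to reject H₀.
The data do not give significant evidence that the true slope on litter depth (cm) is below 0.631 µmol m⁻² s⁻¹ per unit, holding the other predictors fixed.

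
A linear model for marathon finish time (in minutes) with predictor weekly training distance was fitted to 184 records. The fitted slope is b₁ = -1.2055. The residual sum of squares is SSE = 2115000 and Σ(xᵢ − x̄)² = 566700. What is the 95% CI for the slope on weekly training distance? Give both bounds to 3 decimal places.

(-1.488, -0.923)

MSE = SSE/(n − 2) = 2115000/182 = 11620.9.
SE(b₁) = √(MSE/Sₓₓ) = √(11620.9/566700) = 0.1432.
df = n − 2 = 182.
t* = t_{0.025, 182} = 1.973084.
Margin = t* × SE = 1.973084 × 0.1432 = 0.28255.
CI: -1.2055 ± 0.28255 → (-1.488, -0.923).
With 95% confidence, each one-unit increase in weekly training distance is associated with a change of between -1.488 and -0.923 minutes in marathon finish time.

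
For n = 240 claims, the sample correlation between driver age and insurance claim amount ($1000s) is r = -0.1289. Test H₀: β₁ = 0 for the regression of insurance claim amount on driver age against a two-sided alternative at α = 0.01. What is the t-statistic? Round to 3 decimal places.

t = r·√(n − 2)/√(1 − r²) = -0.1289·√238/√0.983385 = -2.005.
df = n − 2 = 238.
Two-sided p ≈ 0.0461, which is ≥ 0.01, so fail to reject H₀.
The data do not give significant evidence of a linear association between driver age and insurance claim amount.

t = -2.005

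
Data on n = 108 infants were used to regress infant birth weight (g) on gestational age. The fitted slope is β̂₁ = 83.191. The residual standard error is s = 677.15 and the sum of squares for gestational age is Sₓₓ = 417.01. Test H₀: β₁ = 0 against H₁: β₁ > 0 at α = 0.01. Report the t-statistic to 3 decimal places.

SE(β̂₁) = s/√Sₓₓ = 677.15/√417.01 = 33.1598.
t = 83.191 / 33.1598 = 2.509.
df = n − 2 = 106.
One-sided p ≈ 0.0068, which is < 0.01, so reject H₀.
There is evidence that the true slope on gestational age is positive.

t = 2.509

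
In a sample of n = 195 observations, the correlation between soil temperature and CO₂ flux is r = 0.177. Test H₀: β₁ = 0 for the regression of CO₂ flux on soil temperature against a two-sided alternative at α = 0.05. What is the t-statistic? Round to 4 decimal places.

t = 2.4984

t = r·√(n − 2)/√(1 − r²) = 0.177·√193/√0.968671 = 2.4984.
df = n − 2 = 193.
Two-sided p ≈ 0.0133, which is < 0.05, so reject H₀.
There is evidence of a linear association between soil temperature and CO₂ flux.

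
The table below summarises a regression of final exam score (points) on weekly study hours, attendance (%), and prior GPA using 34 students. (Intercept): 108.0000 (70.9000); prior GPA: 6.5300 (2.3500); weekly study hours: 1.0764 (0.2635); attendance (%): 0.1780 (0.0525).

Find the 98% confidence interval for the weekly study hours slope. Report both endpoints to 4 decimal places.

Read off: b = 1.0764, SE = 0.2635 for weekly study hours.
df = n − k − 1 = 34 − 3 − 1 = 30.
t* = t_{0.01, 30} = 2.457262.
Margin = t* × SE = 2.457262 × 0.2635 = 0.647488.
CI: 1.0764 ± 0.647488 → (0.4289, 1.7239).

(0.4289, 1.7239)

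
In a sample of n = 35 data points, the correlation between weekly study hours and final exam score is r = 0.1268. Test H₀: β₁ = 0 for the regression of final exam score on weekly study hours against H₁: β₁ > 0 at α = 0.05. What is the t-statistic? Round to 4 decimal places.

t = 0.7343

t = r·√(n − 2)/√(1 − r²) = 0.1268·√33/√0.983922 = 0.7343.
df = n − 2 = 33.
One-sided p ≈ 0.2340, which is ≥ 0.05, so fail to reject H₀.
The data do not give significant evidence of a linear association between weekly study hours and final exam score.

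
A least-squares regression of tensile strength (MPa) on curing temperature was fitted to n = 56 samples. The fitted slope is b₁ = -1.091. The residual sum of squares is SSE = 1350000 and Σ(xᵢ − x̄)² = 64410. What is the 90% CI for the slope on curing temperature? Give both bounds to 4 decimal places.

(-2.1336, -0.0484)

MSE = SSE/(n − 2) = 1350000/54 = 25000.
SE(b₁) = √(MSE/Sₓₓ) = √(25000/64410) = 0.623008.
df = n − 2 = 54.
t* = t_{0.05, 54} = 1.673565.
Margin = t* × SE = 1.673565 × 0.623008 = 1.042644.
CI: -1.091 ± 1.042644 → (-2.1336, -0.0484).
With 90% confidence, each one-unit increase in curing temperature is associated with a change of between -2.1336 and -0.0484 MPa in tensile strength.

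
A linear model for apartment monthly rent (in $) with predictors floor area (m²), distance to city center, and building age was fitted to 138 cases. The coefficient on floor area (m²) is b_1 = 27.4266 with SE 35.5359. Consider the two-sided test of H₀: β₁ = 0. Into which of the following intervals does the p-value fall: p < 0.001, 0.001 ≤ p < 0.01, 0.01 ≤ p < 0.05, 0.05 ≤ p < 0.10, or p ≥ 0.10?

t = 27.4266 / 35.5359 = 0.772.
df = n − k − 1 = 138 − 3 − 1 = 134.
Two-sided p = 2·P(T_{134} > |t|) ≈ 0.4416.
So p ≥ 0.10.

p ≥ 0.10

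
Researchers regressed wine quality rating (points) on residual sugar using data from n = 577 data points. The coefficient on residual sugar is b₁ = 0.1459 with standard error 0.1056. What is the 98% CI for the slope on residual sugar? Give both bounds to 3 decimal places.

(-0.100, 0.392)

df = n − 2 = 577 − 2 = 575.
t* = t_{0.01, 575} = 2.332851.
Margin = t* × SE = 2.332851 × 0.1056 = 0.24635.
CI: 0.1459 ± 0.24635 → (-0.100, 0.392).
With 98% confidence, each one-unit increase in residual sugar is associated with a change of between -0.100 and 0.392 points in wine quality rating.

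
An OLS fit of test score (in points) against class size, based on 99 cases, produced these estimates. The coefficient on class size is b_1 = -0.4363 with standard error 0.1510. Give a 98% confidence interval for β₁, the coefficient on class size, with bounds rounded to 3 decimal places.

df = n − 2 = 99 − 2 = 97.
t* = t_{0.01, 97} = 2.365407.
Margin = t* × SE = 2.365407 × 0.1510 = 0.35718.
CI: -0.4363 ± 0.35718 → (-0.793, -0.079).
With 98% confidence, each one-unit increase in class size is associated with a change of between -0.793 and -0.079 points in test score.

(-0.793, -0.079)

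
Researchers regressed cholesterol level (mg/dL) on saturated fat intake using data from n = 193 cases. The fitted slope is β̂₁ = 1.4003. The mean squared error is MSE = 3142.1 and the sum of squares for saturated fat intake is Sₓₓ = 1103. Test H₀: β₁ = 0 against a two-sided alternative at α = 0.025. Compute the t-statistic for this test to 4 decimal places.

t = 0.8297

SE(β̂₁) = √(MSE/Sₓₓ) = √(3142.1/1103) = 1.6878.
t = 1.4003 / 1.6878 = 0.8297.
df = n − 2 = 191.
Two-sided p ≈ 0.4078, which is ≥ 0.025, so fail to reject H₀.
The data do not give significant evidence of an association between saturated fat intake and cholesterol level.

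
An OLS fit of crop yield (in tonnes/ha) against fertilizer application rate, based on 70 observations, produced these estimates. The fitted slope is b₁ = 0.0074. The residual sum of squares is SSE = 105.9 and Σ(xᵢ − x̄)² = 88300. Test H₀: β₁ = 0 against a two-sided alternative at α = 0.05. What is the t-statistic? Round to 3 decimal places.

t = 1.762

MSE = SSE/(n − 2) = 105.9/68 = 1.55735.
SE(b₁) = √(MSE/Sₓₓ) = √(1.55735/88300) = 0.00419965.
t = 0.0074 / 0.00419965 = 1.762.
df = n − 2 = 68.
Two-sided p ≈ 0.0826, which is ≥ 0.05, so fail to reject H₀.
The data do not give significant evidence of an association between fertilizer application rate and crop yield.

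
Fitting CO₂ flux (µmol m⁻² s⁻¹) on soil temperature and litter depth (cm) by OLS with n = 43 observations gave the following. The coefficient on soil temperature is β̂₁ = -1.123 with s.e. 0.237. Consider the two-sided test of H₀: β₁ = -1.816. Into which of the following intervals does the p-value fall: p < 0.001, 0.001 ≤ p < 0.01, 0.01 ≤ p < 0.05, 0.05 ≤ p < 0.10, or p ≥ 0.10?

0.001 ≤ p < 0.01

t = (-1.123 − (-1.816)) / 0.237 = 2.924.
df = n − k − 1 = 43 − 2 − 1 = 40.
Two-sided p = 2·P(T_{40} > |t|) ≈ 0.0057.
So 0.001 ≤ p < 0.01.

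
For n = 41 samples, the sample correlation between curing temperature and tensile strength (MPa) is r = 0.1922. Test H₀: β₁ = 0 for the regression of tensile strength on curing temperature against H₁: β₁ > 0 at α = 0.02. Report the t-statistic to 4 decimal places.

t = 1.2231

t = r·√(n − 2)/√(1 − r²) = 0.1922·√39/√0.963059 = 1.2231.
df = n − 2 = 39.
One-sided p ≈ 0.1143, which is ≥ 0.02, so fail to reject H₀.
The data do not give significant evidence of a linear association between curing temperature and tensile strength.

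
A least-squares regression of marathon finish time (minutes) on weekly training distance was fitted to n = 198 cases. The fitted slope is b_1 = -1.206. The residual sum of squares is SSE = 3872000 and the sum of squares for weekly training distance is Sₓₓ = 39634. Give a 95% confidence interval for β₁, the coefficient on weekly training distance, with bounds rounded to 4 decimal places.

(-2.5983, 0.1863)

MSE = SSE/(n − 2) = 3872000/196 = 19755.1.
SE(b_1) = √(MSE/Sₓₓ) = √(19755.1/39634) = 0.706002.
df = n − 2 = 196.
t* = t_{0.025, 196} = 1.972141.
Margin = t* × SE = 1.972141 × 0.706002 = 1.392335.
CI: -1.206 ± 1.392335 → (-2.5983, 0.1863).
With 95% confidence, each one-unit increase in weekly training distance is associated with a change of between -2.5983 and 0.1863 minutes in marathon finish time.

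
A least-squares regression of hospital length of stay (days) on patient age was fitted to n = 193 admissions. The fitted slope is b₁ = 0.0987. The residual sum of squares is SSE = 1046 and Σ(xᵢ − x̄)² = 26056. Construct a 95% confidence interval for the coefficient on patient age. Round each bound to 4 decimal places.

MSE = SSE/(n − 2) = 1046/191 = 5.47644.
SE(b₁) = √(MSE/Sₓₓ) = √(5.47644/26056) = 0.0144976.
df = n − 2 = 191.
t* = t_{0.025, 191} = 1.972462.
Margin = t* × SE = 1.972462 × 0.0144976 = 0.028596.
CI: 0.0987 ± 0.028596 → (0.0701, 0.1273).
With 95% confidence, each one-unit increase in patient age is associated with a change of between 0.0701 and 0.1273 days in hospital length of stay.

(0.0701, 0.1273)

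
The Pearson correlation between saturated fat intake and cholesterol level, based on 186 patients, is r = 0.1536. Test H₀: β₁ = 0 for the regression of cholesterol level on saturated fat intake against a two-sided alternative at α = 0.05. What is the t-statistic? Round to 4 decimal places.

t = 2.1086

t = r·√(n − 2)/√(1 − r²) = 0.1536·√184/√0.976407 = 2.1086.
df = n − 2 = 184.
Two-sided p ≈ 0.0363, which is < 0.05, so reject H₀.
There is evidence of a linear association between saturated fat intake and cholesterol level.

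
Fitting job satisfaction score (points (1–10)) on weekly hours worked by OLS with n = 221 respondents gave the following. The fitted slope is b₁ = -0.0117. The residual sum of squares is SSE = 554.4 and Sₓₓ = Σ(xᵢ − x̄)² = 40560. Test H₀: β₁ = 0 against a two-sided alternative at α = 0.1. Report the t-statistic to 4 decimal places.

t = -1.4810

MSE = SSE/(n − 2) = 554.4/219 = 2.53151.
SE(b₁) = √(MSE/Sₓₓ) = √(2.53151/40560) = 0.00790025.
t = -0.0117 / 0.00790025 = -1.4810.
df = n − 2 = 219.
Two-sided p ≈ 0.1401, which is ≥ 0.1, so fail to reject H₀.
The data do not give significant evidence of an association between weekly hours worked and job satisfaction score.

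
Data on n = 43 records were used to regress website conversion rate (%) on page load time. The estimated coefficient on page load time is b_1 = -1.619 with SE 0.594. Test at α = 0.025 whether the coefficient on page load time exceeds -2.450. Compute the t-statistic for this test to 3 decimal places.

H₀: β₁ = -2.450 vs H₁: β₁ > -2.450.
t = (b_1 − β₁⁰)/SE = (-1.619 − (-2.450)) / 0.594 = 1.399.
df = n − 2 = 43 − 2 = 41.
One-sided p ≈ 0.0847, which is ≥ 0.025, so fail to reject H₀.
The data do not give significant evidence that the true slope on page load time exceeds -2.450 % per unit.

t = 1.399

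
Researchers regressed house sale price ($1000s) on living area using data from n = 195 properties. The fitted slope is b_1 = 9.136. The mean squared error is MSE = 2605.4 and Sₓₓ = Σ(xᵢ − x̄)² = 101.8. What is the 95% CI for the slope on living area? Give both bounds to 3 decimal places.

SE(b_1) = √(MSE/Sₓₓ) = √(2605.4/101.8) = 5.05898.
df = n − 2 = 193.
t* = t_{0.025, 193} = 1.972332.
Margin = t* × SE = 1.972332 × 5.05898 = 9.97799.
CI: 9.136 ± 9.97799 → (-0.842, 19.114).
With 95% confidence, each one-unit increase in living area is associated with a change of between -0.842 and 19.114 $1000s in house sale price.

(-0.842, 19.114)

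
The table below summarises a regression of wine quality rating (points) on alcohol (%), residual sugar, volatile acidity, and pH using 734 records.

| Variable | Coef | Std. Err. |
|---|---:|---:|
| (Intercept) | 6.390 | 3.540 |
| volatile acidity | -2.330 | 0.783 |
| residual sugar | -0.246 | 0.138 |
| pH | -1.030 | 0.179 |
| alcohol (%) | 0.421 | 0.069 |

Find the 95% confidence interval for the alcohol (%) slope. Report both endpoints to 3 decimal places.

Read off: b = 0.421, SE = 0.069 for alcohol (%).
df = n − k − 1 = 734 − 4 − 1 = 729.
t* = t_{0.025, 729} = 1.963223.
Margin = t* × SE = 1.963223 × 0.069 = 0.13546.
CI: 0.421 ± 0.13546 → (0.286, 0.556).

(0.286, 0.556)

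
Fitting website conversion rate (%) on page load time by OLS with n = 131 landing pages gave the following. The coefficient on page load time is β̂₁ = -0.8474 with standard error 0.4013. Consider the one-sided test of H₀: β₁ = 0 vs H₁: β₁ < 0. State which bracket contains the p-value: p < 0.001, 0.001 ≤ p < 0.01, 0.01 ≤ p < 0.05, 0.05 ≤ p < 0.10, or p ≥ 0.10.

t = -0.8474 / 0.4013 = -2.112.
df = n − 2 = 131 − 2 = 129.
One-sided p = P(T_{129} < t) ≈ 0.0183.
So 0.01 ≤ p < 0.05.

0.01 ≤ p < 0.05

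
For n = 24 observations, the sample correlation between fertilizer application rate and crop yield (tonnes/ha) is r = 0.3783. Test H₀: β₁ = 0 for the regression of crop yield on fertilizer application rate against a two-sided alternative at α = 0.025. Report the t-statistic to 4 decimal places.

t = 1.9168

t = r·√(n − 2)/√(1 − r²) = 0.3783·√22/√0.856889 = 1.9168.
df = n − 2 = 22.
Two-sided p ≈ 0.0683, which is ≥ 0.025, so fail to reject H₀.
The data do not give significant evidence of a linear association between fertilizer application rate and crop yield.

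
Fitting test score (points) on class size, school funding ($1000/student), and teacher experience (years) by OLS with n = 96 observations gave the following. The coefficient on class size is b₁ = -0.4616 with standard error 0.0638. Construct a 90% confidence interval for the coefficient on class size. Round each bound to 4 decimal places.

df = n − k − 1 = 96 − 3 − 1 = 92.
t* = t_{0.05, 92} = 1.661585.
Margin = t* × SE = 1.661585 × 0.0638 = 0.106009.
CI: -0.4616 ± 0.106009 → (-0.5676, -0.3556).
With 90% confidence, each one-unit increase in class size is associated with a change of between -0.5676 and -0.3556 points in test score, holding the other predictors fixed.

(-0.5676, -0.3556)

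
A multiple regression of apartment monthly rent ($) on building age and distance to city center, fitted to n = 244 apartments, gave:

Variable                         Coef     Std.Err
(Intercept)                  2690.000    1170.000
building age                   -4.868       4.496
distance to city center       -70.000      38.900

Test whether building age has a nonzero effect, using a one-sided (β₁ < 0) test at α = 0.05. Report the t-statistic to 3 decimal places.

Read off: b = -4.868, SE = 4.496 for building age.
H₀: β₁ = 0 vs H₁: β₁ < 0.
t = -4.868 / 4.496 = -1.083.
df = n − k − 1 = 244 − 2 − 1 = 241.
One-sided p ≈ 0.1400, which is ≥ 0.05, so fail to reject H₀.
The data do not give significant evidence that the true slope on building age is negative, holding the other predictors fixed.

t = -1.083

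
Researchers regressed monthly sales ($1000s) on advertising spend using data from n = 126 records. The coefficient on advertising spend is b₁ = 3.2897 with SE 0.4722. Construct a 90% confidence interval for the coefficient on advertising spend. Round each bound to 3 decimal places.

df = n − 2 = 126 − 2 = 124.
t* = t_{0.05, 124} = 1.657235.
Margin = t* × SE = 1.657235 × 0.4722 = 0.78255.
CI: 3.2897 ± 0.78255 → (2.507, 4.072).
With 90% confidence, each one-unit increase in advertising spend is associated with a change of between 2.507 and 4.072 $1000s in monthly sales.

(2.507, 4.072)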